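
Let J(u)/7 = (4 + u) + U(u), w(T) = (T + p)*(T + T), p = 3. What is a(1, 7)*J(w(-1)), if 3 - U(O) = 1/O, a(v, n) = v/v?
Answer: 91/4 ≈ 22.750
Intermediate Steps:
a(v, n) = 1
w(T) = 2*T*(3 + T) (w(T) = (T + 3)*(T + T) = (3 + T)*(2*T) = 2*T*(3 + T))
U(O) = 3 - 1/O
J(u) = 49 - 7/u + 7*u (J(u) = 7*((4 + u) + (3 - 1/u)) = 7*(7 + u - 1/u) = 49 - 7/u + 7*u)
a(1, 7)*J(w(-1)) = 1*(49 - 7*(-1/(2*(3 - 1))) + 7*(2*(-1)*(3 - 1))) = 1*(49 - 7/(2*(-1)*2) + 7*(2*(-1)*2)) = 1*(49 - 7/(-4) + 7*(-4)) = 1*(49 - 7*(-¼) - 28) = 1*(49 + 7/4 - 28) = 1*(91/4) = 91/4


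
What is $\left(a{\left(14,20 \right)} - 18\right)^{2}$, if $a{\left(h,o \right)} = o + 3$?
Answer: $25$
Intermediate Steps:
$a{\left(h,o \right)} = 3 + o$
$\left(a{\left(14,20 \right)} - 18\right)^{2} = \left(\left(3 + 20\right) - 18\right)^{2} = \left(23 - 18\right)^{2} = 5^{2} = 25$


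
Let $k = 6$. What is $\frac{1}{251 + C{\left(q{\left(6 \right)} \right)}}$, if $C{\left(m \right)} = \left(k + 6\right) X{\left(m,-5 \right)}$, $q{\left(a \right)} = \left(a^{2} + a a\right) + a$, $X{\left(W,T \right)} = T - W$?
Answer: $- \frac{1}{745} \approx -0.0013423$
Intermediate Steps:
$q{\left(a \right)} = a + 2 a^{2}$ ($q{\left(a \right)} = \left(a^{2} + a^{2}\right) + a = 2 a^{2} + a = a + 2 a^{2}$)
$C{\left(m \right)} = -60 - 12 m$ ($C{\left(m \right)} = \left(6 + 6\right) \left(-5 - m\right) = 12 \left(-5 - m\right) = -60 - 12 m$)
$\frac{1}{251 + C{\left(q{\left(6 \right)} \right)}} = \frac{1}{251 - \left(60 + 12 \cdot 6 \left(1 + 2 \cdot 6\right)\right)} = \frac{1}{251 - \left(60 + 12 \cdot 6 \left(1 + 12\right)\right)} = \frac{1}{251 - \left(60 + 12 \cdot 6 \cdot 13\right)} = \frac{1}{251 - 996} = \frac{1}{-745} = - \frac{1}{745}$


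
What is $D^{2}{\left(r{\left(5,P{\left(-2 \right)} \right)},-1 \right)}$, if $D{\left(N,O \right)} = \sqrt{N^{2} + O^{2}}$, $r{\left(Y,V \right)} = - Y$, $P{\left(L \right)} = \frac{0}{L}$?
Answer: $26$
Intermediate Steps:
$P{\left(L \right)} = 0$
$D^{2}{\left(r{\left(5,P{\left(-2 \right)} \right)},-1 \right)} = \left(\sqrt{\left(\left(-1\right) 5\right)^{2} + \left(-1\right)^{2}}\right)^{2} = \left(\sqrt{\left(-5\right)^{2} + 1}\right)^{2} = \left(\sqrt{25 + 1}\right)^{2} = \left(\sqrt{26}\right)^{2} = 26$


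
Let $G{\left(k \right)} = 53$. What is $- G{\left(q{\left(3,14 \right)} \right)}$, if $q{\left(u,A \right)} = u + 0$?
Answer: $-53$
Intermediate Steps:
$q{\left(u,A \right)} = u$
$- G{\left(q{\left(3,14 \right)} \right)} = \left(-1\right) 53 = -53$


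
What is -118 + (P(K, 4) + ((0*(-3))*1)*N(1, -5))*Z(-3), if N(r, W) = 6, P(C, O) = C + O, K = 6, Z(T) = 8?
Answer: -38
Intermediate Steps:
-118 + (P(K, 4) + ((0*(-3))*1)*N(1, -5))*Z(-3) = -118 + ((6 + 4) + ((0*(-3))*1)*6)*8 = -118 + (10 + (0*1)*6)*8 = -118 + (10 + 0*6)*8 = -118 + (10 + 0)*8 = -118 + 10*8 = -118 + 80 = -38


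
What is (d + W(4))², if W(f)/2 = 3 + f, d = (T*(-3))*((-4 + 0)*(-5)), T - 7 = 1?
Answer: 217156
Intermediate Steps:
T = 8 (T = 7 + 1 = 8)
d = -480 (d = (8*(-3))*((-4 + 0)*(-5)) = -(-96)*(-5) = -24*20 = -480)
W(f) = 6 + 2*f (W(f) = 2*(3 + f) = 6 + 2*f)
(d + W(4))² = (-480 + (6 + 2*4))² = (-480 + (6 + 8))² = (-480 + 14)² = (-466)² = 217156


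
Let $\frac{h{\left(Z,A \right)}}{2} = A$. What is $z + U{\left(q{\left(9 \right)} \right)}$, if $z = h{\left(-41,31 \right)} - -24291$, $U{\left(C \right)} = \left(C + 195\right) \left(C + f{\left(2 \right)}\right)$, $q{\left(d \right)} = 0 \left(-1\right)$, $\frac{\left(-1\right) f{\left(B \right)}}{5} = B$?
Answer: $22403$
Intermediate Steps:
$h{\left(Z,A \right)} = 2 A$
$f{\left(B \right)} = - 5 B$
$q{\left(d \right)} = 0$
$U{\left(C \right)} = \left(-10 + C\right) \left(195 + C\right)$ ($U{\left(C \right)} = \left(C + 195\right) \left(C - 10\right) = \left(195 + C\right) \left(C - 10\right) = \left(195 + C\right) \left(-10 + C\right) = \left(-10 + C\right) \left(195 + C\right)$)
$z = 24353$ ($z = 2 \cdot 31 - -24291 = 62 + 24291 = 24353$)
$z + U{\left(q{\left(9 \right)} \right)} = 24353 + \left(-1950 + 0^{2} + 185 \cdot 0\right) = 24353 + \left(-1950 + 0 + 0\right) = 24353 - 1950 = 22403$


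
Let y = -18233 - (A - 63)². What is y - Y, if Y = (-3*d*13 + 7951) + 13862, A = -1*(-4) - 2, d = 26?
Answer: -42753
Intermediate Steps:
A = 2 (A = 4 - 2 = 2)
y = -21954 (y = -18233 - (2 - 63)² = -18233 - 1*(-61)² = -18233 - 1*3721 = -18233 - 3721 = -21954)
Y = 20799 (Y = (-3*26*13 + 7951) + 13862 = (-78*13 + 7951) + 13862 = (-1014 + 7951) + 13862 = 6937 + 13862 = 20799)
y - Y = -21954 - 1*20799 = -21954 - 20799 = -42753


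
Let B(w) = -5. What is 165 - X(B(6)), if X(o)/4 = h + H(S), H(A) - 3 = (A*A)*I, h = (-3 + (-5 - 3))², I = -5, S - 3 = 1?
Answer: -11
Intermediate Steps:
S = 4 (S = 3 + 1 = 4)
h = 121 (h = (-3 - 8)² = (-11)² = 121)
H(A) = 3 - 5*A² (H(A) = 3 + (A*A)*(-5) = 3 + A²*(-5) = 3 - 5*A²)
X(o) = 176 (X(o) = 4*(121 + (3 - 5*4²)) = 4*(121 + (3 - 5*16)) = 4*(121 + (3 - 80)) = 4*(121 - 77) = 4*44 = 176)
165 - X(B(6)) = 165 - 1*176 = 165 - 176 = -11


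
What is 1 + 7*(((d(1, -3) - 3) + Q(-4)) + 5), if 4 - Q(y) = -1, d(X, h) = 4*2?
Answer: 106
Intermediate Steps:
d(X, h) = 8
Q(y) = 5 (Q(y) = 4 - 1*(-1) = 4 + 1 = 5)
1 + 7*(((d(1, -3) - 3) + Q(-4)) + 5) = 1 + 7*(((8 - 3) + 5) + 5) = 1 + 7*((5 + 5) + 5) = 1 + 7*(10 + 5) = 1 + 7*15 = 1 + 105 = 106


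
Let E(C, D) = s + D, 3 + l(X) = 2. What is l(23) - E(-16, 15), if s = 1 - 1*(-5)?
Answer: -22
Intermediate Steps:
s = 6 (s = 1 + 5 = 6)
l(X) = -1 (l(X) = -3 + 2 = -1)
E(C, D) = 6 + D
l(23) - E(-16, 15) = -1 - (6 + 15) = -1 - 1*21 = -1 - 21 = -22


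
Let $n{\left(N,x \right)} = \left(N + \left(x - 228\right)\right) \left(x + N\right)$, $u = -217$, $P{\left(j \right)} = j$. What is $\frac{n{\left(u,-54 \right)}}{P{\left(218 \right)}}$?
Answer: $\frac{135229}{218} \approx 620.32$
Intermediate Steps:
$n{\left(N,x \right)} = \left(N + x\right) \left(-228 + N + x\right)$ ($n{\left(N,x \right)} = \left(N + \left(-228 + x\right)\right) \left(N + x\right) = \left(-228 + N + x\right) \left(N + x\right) = \left(N + x\right) \left(-228 + N + x\right)$)
$\frac{n{\left(u,-54 \right)}}{P{\left(218 \right)}} = \frac{\left(-217\right)^{2} + \left(-54\right)^{2} - -49476 - -12312 + 2 \left(-217\right) \left(-54\right)}{218} = \left(47089 + 2916 + 49476 + 12312 + 23436\right) \frac{1}{218} = 135229 \cdot \frac{1}{218} = \frac{135229}{218}$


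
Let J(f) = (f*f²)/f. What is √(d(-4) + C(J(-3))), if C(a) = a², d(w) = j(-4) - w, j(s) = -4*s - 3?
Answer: 7*√2 ≈ 9.8995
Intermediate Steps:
j(s) = -3 - 4*s
J(f) = f² (J(f) = f³/f = f²)
d(w) = 13 - w (d(w) = (-3 - 4*(-4)) - w = (-3 + 16) - w = 13 - w)
√(d(-4) + C(J(-3))) = √((13 - 1*(-4)) + ((-3)²)²) = √((13 + 4) + 9²) = √(17 + 81) = √98 = 7*√2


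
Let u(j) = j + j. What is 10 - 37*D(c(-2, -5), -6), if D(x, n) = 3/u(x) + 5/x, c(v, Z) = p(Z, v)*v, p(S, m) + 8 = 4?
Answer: -321/16 ≈ -20.063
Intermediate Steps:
p(S, m) = -4 (p(S, m) = -8 + 4 = -4)
u(j) = 2*j
c(v, Z) = -4*v
D(x, n) = 13/(2*x) (D(x, n) = 3/((2*x)) + 5/x = 3*(1/(2*x)) + 5/x = 3/(2*x) + 5/x = 13/(2*x))
10 - 37*D(c(-2, -5), -6) = 10 - 481/(2*((-4*(-2)))) = 10 - 481/(2*8) = 10 - 37*13/16 = 10 - 481/16 = -321/16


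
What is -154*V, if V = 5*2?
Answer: -1540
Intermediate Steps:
V = 10
-154*V = -154*10 = -1540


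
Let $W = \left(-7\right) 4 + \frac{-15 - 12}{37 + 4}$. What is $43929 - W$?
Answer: $\frac{1802264}{41} \approx 43958.0$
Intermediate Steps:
$W = - \frac{1175}{41}$ ($W = -28 - \frac{27}{41} = - \frac{1175}{41} \approx -28.659$)
$43929 - W = 43929 - - \frac{1175}{41} = 43929 + \frac{1175}{41} = \frac{1802264}{41}$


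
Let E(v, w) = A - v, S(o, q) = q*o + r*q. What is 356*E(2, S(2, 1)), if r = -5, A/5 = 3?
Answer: 4628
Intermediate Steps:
A = 15 (A = 5*3 = 15)
S(o, q) = -5*q + o*q (S(o, q) = q*o - 5*q = o*q - 5*q = -5*q + o*q)
E(v, w) = 15 - v
356*E(2, S(2, 1)) = 356*(15 - 1*2) = 356*(15 - 2) = 356*13 = 4628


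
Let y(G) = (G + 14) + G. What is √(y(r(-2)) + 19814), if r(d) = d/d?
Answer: √19830 ≈ 140.82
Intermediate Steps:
r(d) = 1
y(G) = 14 + 2*G (y(G) = (14 + G) + G = 14 + 2*G)
√(y(r(-2)) + 19814) = √((14 + 2*1) + 19814) = √((14 + 2) + 19814) = √(16 + 19814) = √19830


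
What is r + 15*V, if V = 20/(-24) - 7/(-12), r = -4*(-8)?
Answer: 113/4 ≈ 28.250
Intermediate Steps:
r = 32
V = -1/4 (V = 20*(-1/24) - 7*(-1/12) = -5/6 + 7/12 = -1/4 ≈ -0.25000)
r + 15*V = 32 + 15*(-1/4) = 32 - 15/4 = 113/4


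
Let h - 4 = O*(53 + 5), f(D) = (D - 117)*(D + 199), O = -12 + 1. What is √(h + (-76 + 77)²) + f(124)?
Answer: 2261 + I*√633 ≈ 2261.0 + 25.159*I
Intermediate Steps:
O = -11
f(D) = (-117 + D)*(199 + D)
h = -634 (h = 4 - 11*(53 + 5) = 4 - 11*58 = 4 - 638 = -634)
√(h + (-76 + 77)²) + f(124) = √(-634 + (-76 + 77)²) + (-23283 + 124² + 82*124) = √(-634 + 1²) + (-23283 + 15376 + 10168) = √(-634 + 1) + 2261 = √(-633) + 2261 = I*√633 + 2261 = 2261 + I*√633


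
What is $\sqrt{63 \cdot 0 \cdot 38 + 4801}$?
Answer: $\sqrt{4801} \approx 69.289$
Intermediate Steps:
$\sqrt{63 \cdot 0 \cdot 38 + 4801} = \sqrt{0 \cdot 38 + 4801} = \sqrt{0 + 4801} = \sqrt{4801}$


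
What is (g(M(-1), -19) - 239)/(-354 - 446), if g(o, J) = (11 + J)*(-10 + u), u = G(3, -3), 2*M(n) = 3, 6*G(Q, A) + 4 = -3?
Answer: 449/2400 ≈ 0.18708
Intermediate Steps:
G(Q, A) = -7/6 (G(Q, A) = -⅔ + (⅙)*(-3) = -⅔ - ½ = -7/6)
M(n) = 3/2 (M(n) = (½)*3 = 3/2)
u = -7/6 ≈ -1.1667
g(o, J) = -737/6 - 67*J/6 (g(o, J) = (11 + J)*(-10 - 7/6) = (11 + J)*(-67/6) = -737/6 - 67*J/6)
(g(M(-1), -19) - 239)/(-354 - 446) = ((-737/6 - 67/6*(-19)) - 239)/(-354 - 446) = ((-737/6 + 1273/6) - 239)/(-800) = (268/3 - 239)*(-1/800) = -449/3*(-1/800) = 449/2400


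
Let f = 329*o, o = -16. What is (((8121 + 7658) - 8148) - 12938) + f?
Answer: -10571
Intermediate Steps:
f = -5264 (f = 329*(-16) = -5264)
(((8121 + 7658) - 8148) - 12938) + f = (((8121 + 7658) - 8148) - 12938) - 5264 = ((15779 - 8148) - 12938) - 5264 = (7631 - 12938) - 5264 = -5307 - 5264 = -10571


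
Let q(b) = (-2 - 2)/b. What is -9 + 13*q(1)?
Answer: -61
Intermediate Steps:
q(b) = -4/b
-9 + 13*q(1) = -9 + 13*(-4/1) = -9 + 13*(-4*1) = -9 + 13*(-4) = -9 - 52 = -61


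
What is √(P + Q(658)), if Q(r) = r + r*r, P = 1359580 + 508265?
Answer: √2301467 ≈ 1517.1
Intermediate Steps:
P = 1867845
Q(r) = r + r²
√(P + Q(658)) = √(1867845 + 658*(1 + 658)) = √(1867845 + 658*659) = √(1867845 + 433622) = √2301467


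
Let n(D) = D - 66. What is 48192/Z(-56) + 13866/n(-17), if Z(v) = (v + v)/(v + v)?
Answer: 3986070/83 ≈ 48025.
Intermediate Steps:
Z(v) = 1 (Z(v) = (2*v)/((2*v)) = (2*v)*(1/(2*v)) = 1)
n(D) = -66 + D
48192/Z(-56) + 13866/n(-17) = 48192/1 + 13866/(-66 - 17) = 48192*1 + 13866/(-83) = 48192 + 13866*(-1/83) = 48192 - 13866/83 = 3986070/83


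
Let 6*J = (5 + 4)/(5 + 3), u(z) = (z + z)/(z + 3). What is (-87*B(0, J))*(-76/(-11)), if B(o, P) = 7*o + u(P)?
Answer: -13224/187 ≈ -70.717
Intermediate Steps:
u(z) = 2*z/(3 + z) (u(z) = (2*z)/(3 + z) = 2*z/(3 + z))
J = 3/16 (J = ((5 + 4)/(5 + 3))/6 = (9/8)/6 = (9*(1/8))/6 = (1/6)*(9/8) = 3/16 ≈ 0.18750)
B(o, P) = 7*o + 2*P/(3 + P)
(-87*B(0, J))*(-76/(-11)) = (-87*(2*(3/16) + 7*0*(3 + 3/16))/(3 + 3/16))*(-76/(-11)) = (-87*(3/8 + 7*0*(51/16))/51/16)*(-76*(-1/11)) = -464*(3/8 + 0)/17*(76/11) = -464*3/(17*8)*(76/11) = -87*2/17*(76/11) = -174/17*76/11 = -13224/187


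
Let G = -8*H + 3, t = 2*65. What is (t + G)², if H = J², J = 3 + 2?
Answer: 4489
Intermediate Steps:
J = 5
H = 25 (H = 5² = 25)
t = 130
G = -197 (G = -8*25 + 3 = -200 + 3 = -197)
(t + G)² = (130 - 197)² = (-67)² = 4489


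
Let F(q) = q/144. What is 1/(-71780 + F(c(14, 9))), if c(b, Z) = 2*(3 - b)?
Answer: -72/5168171 ≈ -1.3931e-5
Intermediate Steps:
c(b, Z) = 6 - 2*b
F(q) = q/144 (F(q) = q*(1/144) = q/144)
1/(-71780 + F(c(14, 9))) = 1/(-71780 + (6 - 2*14)/144) = 1/(-71780 + (6 - 28)/144) = 1/(-71780 + (1/144)*(-22)) = 1/(-71780 - 11/72) = 1/(-5168171/72) = -72/5168171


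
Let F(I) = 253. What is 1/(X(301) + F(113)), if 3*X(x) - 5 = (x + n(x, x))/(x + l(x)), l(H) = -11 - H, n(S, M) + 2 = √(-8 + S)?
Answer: 267465/65690732 + 33*√293/65690732 ≈ 0.0040802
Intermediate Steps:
n(S, M) = -2 + √(-8 + S)
X(x) = 19/11 - x/33 - √(-8 + x)/33 (X(x) = 5/3 + ((x + (-2 + √(-8 + x)))/(x + (-11 - x)))/3 = 5/3 + ((-2 + x + √(-8 + x))/(-11))/3 = 5/3 + ((-2 + x + √(-8 + x))*(-1/11))/3 = 5/3 + (2/11 - x/11 - √(-8 + x)/11)/3 = 5/3 + (2/33 - x/33 - √(-8 + x)/33) = 19/11 - x/33 - √(-8 + x)/33)
1/(X(301) + F(113)) = 1/((19/11 - 1/33*301 - √(-8 + 301)/33) + 253) = 1/((19/11 - 301/33 - √293/33) + 253) = 1/((-244/33 - √293/33) + 253) = 1/(8105/33 - √293/33)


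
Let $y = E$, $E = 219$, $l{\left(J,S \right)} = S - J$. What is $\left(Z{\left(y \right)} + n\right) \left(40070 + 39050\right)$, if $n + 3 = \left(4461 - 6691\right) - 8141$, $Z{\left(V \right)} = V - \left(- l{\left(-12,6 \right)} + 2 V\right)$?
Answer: $-836694000$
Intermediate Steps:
$y = 219$
$Z{\left(V \right)} = 18 - V$ ($Z{\left(V \right)} = V - \left(-18 + 2 V\right) = 18 - V$)
$n = -10374$ ($n = -3 + \left(\left(4461 - 6691\right) - 8141\right) = -3 - 10371 = -10374$)
$\left(Z{\left(y \right)} + n\right) \left(40070 + 39050\right) = \left(\left(18 - 219\right) - 10374\right) \left(40070 + 39050\right) = \left(\left(18 - 219\right) - 10374\right) 79120 = \left(-201 - 10374\right) 79120 = \left(-10575\right) 79120 = -836694000$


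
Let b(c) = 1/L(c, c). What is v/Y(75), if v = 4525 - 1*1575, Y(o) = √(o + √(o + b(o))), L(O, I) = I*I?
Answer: 14750*√3/√(5625 + 2*√105469) ≈ 322.52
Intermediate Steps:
L(O, I) = I²
b(c) = c⁻² (b(c) = 1/(c²) = c⁻²)
Y(o) = √(o + √(o + o⁻²))
v = 2950 (v = 4525 - 1575 = 2950)
v/Y(75) = 2950/(√(75 + √(75 + 75⁻²))) = 2950/(√(75 + √(75 + 1/5625))) = 2950/(√(75 + √(421876/5625))) = 2950/(√(75 + 2*√105469/75)) = 2950/√(75 + 2*√105469/75)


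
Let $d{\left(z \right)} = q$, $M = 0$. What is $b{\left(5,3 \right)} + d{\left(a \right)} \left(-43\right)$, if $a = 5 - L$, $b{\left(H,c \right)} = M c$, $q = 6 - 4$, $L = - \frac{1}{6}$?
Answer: $-86$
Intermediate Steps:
$L = - \frac{1}{6}$ ($L = \left(-1\right) \frac{1}{6} = - \frac{1}{6} \approx -0.16667$)
$q = 2$ ($q = 6 - 4 = 2$)
$b{\left(H,c \right)} = 0$ ($b{\left(H,c \right)} = 0 c = 0$)
$a = \frac{31}{6}$ ($a = 5 - - \frac{1}{6} = 5 + \frac{1}{6} = \frac{31}{6} \approx 5.1667$)
$d{\left(z \right)} = 2$
$b{\left(5,3 \right)} + d{\left(a \right)} \left(-43\right) = 0 + 2 \left(-43\right) = 0 - 86 = -86$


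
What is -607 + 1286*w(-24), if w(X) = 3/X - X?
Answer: 120385/4 ≈ 30096.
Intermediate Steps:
w(X) = -X + 3/X
-607 + 1286*w(-24) = -607 + 1286*(-1*(-24) + 3/(-24)) = -607 + 1286*(24 + 3*(-1/24)) = -607 + 1286*(24 - 1/8) = -607 + 1286*(191/8) = -607 + 122813/4 = 120385/4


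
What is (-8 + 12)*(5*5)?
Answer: 100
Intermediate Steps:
(-8 + 12)*(5*5) = 4*25 = 100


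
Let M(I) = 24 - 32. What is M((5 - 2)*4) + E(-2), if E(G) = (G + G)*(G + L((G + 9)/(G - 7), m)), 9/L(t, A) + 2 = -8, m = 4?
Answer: 18/5 ≈ 3.6000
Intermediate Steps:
L(t, A) = -9/10 (L(t, A) = 9/(-2 - 8) = 9/(-10) = 9*(-⅒) = -9/10)
M(I) = -8
E(G) = 2*G*(-9/10 + G) (E(G) = (G + G)*(G - 9/10) = (2*G)*(-9/10 + G) = 2*G*(-9/10 + G))
M((5 - 2)*4) + E(-2) = -8 + (⅕)*(-2)*(-9 + 10*(-2)) = -8 + (⅕)*(-2)*(-9 - 20) = -8 + (⅕)*(-2)*(-29) = -8 + 58/5 = 18/5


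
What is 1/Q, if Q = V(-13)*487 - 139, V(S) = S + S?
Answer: -1/12801 ≈ -7.8119e-5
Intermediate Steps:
V(S) = 2*S
Q = -12801 (Q = (2*(-13))*487 - 139 = -26*487 - 139 = -12662 - 139 = -12801)
1/Q = 1/(-12801) = -1/12801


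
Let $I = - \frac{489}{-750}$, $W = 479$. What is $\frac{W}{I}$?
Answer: $\frac{119750}{163} \approx 734.66$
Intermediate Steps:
$I = \frac{163}{250}$ ($I = \left(-489\right) \left(- \frac{1}{750}\right) = \frac{163}{250} \approx 0.652$)
$\frac{W}{I} = \frac{479}{\frac{163}{250}} = 479 \cdot \frac{250}{163} = \frac{119750}{163}$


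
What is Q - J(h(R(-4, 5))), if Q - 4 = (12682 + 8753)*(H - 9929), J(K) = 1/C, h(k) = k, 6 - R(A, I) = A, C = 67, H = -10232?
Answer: -28954119078/67 ≈ -4.3215e+8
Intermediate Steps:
R(A, I) = 6 - A
J(K) = 1/67
Q = -432151031 (Q = 4 + (12682 + 8753)*(-10232 - 9929) = 4 + 21435*(-20161) = 4 - 432151035 = -432151031)
Q - J(h(R(-4, 5))) = -432151031 - 1*1/67 = -432151031 - 1/67 = -28954119078/67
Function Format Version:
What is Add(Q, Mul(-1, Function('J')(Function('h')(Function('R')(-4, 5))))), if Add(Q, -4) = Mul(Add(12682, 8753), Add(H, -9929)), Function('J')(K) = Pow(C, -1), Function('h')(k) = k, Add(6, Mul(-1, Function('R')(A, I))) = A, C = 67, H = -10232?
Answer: Rational(-28954119078, 67) ≈ -4.3215e+8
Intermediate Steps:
Function('R')(A, I) = Add(6, Mul(-1, A))
Function('J')(K) = Rational(1, 67) (Function('J')(K) = Pow(67, -1) = Rational(1, 67))
Q = -432151031 (Q = Add(4, Mul(Add(12682, 8753), Add(-10232, -9929))) = Add(4, Mul(21435, -20161)) = Add(4, -432151035) = -432151031)
Add(Q, Mul(-1, Function('J')(Function('h')(Function('R')(-4, 5))))) = Add(-432151031, Mul(-1, Rational(1, 67))) = Add(-432151031, Rational(-1, 67)) = Rational(-28954119078, 67)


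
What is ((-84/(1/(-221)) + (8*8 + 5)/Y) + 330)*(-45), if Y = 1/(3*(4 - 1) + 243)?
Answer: -1632690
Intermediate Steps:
Y = 1/252 (Y = 1/(3*3 + 243) = 1/(9 + 243) = 1/252 ≈ 0.0039683)
((-84/(1/(-221)) + (8*8 + 5)/Y) + 330)*(-45) = ((-84/(1/(-221)) + (8*8 + 5)/(1/252)) + 330)*(-45) = ((-84/(-1/221) + (64 + 5)*252) + 330)*(-45) = ((-84*(-221) + 69*252) + 330)*(-45) = ((18564 + 17388) + 330)*(-45) = (35952 + 330)*(-45) = 36282*(-45) = -1632690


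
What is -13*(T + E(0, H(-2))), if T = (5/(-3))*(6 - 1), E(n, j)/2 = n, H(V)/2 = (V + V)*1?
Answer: 325/3 ≈ 108.33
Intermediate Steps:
H(V) = 4*V (H(V) = 2*((V + V)*1) = 2*((2*V)*1) = 2*(2*V) = 4*V)
E(n, j) = 2*n
T = -25/3 (T = (5*(-⅓))*5 = -5/3*5 = -25/3 ≈ -8.3333)
-13*(T + E(0, H(-2))) = -13*(-25/3 + 2*0) = -13*(-25/3 + 0) = -13*(-25/3) = 325/3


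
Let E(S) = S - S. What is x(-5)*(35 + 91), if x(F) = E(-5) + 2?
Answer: 252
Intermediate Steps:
E(S) = 0
x(F) = 2 (x(F) = 0 + 2 = 2)
x(-5)*(35 + 91) = 2*(35 + 91) = 2*126 = 252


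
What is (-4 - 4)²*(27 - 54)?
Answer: -1728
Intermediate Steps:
(-4 - 4)²*(27 - 54) = (-8)²*(-27) = 64*(-27) = -1728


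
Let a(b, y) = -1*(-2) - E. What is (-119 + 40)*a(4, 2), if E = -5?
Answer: -553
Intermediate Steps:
a(b, y) = 7 (a(b, y) = -1*(-2) - 1*(-5) = 2 + 5 = 7)
(-119 + 40)*a(4, 2) = (-119 + 40)*7 = -79*7 = -553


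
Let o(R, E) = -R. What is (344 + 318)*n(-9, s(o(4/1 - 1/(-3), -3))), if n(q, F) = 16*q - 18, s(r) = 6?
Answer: -107244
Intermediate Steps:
n(q, F) = -18 + 16*q
(344 + 318)*n(-9, s(o(4/1 - 1/(-3), -3))) = (344 + 318)*(-18 + 16*(-9)) = 662*(-18 - 144) = 662*(-162) = -107244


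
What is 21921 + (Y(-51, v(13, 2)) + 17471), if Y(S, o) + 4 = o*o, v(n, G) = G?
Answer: 39392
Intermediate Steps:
Y(S, o) = -4 + o² (Y(S, o) = -4 + o*o = -4 + o²)
21921 + (Y(-51, v(13, 2)) + 17471) = 21921 + ((-4 + 2²) + 17471) = 21921 + ((-4 + 4) + 17471) = 21921 + (0 + 17471) = 21921 + 17471 = 39392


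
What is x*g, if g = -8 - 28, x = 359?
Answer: -12924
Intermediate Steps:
g = -36
x*g = 359*(-36) = -12924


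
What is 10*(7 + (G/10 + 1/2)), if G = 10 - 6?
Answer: 79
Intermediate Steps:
G = 4
10*(7 + (G/10 + 1/2)) = 10*(7 + (4/10 + 1/2)) = 10*(7 + (4*(⅒) + 1*(½))) = 10*(7 + (⅖ + ½)) = 10*(7 + 9/10) = 10*(79/10) = 79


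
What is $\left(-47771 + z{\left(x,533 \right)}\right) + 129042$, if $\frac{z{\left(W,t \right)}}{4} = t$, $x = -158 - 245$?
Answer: $83403$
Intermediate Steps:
$x = -403$ ($x = -158 - 245 = -403$)
$z{\left(W,t \right)} = 4 t$
$\left(-47771 + z{\left(x,533 \right)}\right) + 129042 = \left(-47771 + 4 \cdot 533\right) + 129042 = \left(-47771 + 2132\right) + 129042 = -45639 + 129042 = 83403$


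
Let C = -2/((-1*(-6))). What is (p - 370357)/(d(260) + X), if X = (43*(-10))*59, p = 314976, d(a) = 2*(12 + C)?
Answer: 166143/76040 ≈ 2.1849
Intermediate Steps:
C = -⅓ (C = -2/6 = -2*⅙ = -⅓ ≈ -0.33333)
d(a) = 70/3 (d(a) = 2*(12 - ⅓) = 2*(35/3) = 70/3)
X = -25370 (X = -430*59 = -25370)
(p - 370357)/(d(260) + X) = (314976 - 370357)/(70/3 - 25370) = -55381/(-76040/3) = -55381*(-3/76040) = 166143/76040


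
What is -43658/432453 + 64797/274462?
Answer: 16039195045/118691915286 ≈ 0.13513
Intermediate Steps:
-43658/432453 + 64797/274462 = 16039195045/118691915286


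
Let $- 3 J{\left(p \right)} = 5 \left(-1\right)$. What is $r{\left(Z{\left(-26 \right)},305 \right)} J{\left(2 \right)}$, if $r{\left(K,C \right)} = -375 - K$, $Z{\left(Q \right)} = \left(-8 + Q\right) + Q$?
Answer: $-525$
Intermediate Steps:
$J{\left(p \right)} = \frac{5}{3}$ ($J{\left(p \right)} = - \frac{5 \left(-1\right)}{3} = \left(- \frac{1}{3}\right) \left(-5\right) = \frac{5}{3}$)
$Z{\left(Q \right)} = -8 + 2 Q$
$r{\left(Z{\left(-26 \right)},305 \right)} J{\left(2 \right)} = \left(-375 - \left(-8 + 2 \left(-26\right)\right)\right) \frac{5}{3} = \left(-375 - \left(-8 - 52\right)\right) \frac{5}{3} = \left(-375 - -60\right) \frac{5}{3} = \left(-375 + 60\right) \frac{5}{3} = \left(-315\right) \frac{5}{3} = -525$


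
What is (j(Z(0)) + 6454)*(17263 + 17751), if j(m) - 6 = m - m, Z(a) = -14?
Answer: 226190440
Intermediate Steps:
j(m) = 6 (j(m) = 6 + (m - m) = 6 + 0 = 6)
(j(Z(0)) + 6454)*(17263 + 17751) = (6 + 6454)*(17263 + 17751) = 6460*35014 = 226190440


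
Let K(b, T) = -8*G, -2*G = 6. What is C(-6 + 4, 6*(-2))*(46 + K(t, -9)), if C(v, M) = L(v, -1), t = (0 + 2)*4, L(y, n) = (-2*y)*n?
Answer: -280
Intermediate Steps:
G = -3 (G = -½*6 = -3)
L(y, n) = -2*n*y
t = 8 (t = 2*4 = 8)
C(v, M) = 2*v (C(v, M) = -2*(-1)*v = 2*v)
K(b, T) = 24 (K(b, T) = -8*(-3) = 24)
C(-6 + 4, 6*(-2))*(46 + K(t, -9)) = (2*(-6 + 4))*(46 + 24) = (2*(-2))*70 = -4*70 = -280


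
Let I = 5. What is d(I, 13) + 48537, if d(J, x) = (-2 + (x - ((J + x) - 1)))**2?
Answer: 48573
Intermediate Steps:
d(J, x) = (-1 - J)**2 (d(J, x) = (-2 + (x - (-1 + J + x)))**2 = (-2 + (x + (1 - J - x)))**2 = (-2 + (1 - J))**2 = (-1 - J)**2)
d(I, 13) + 48537 = (1 + 5)**2 + 48537 = 6**2 + 48537 = 36 + 48537 = 48573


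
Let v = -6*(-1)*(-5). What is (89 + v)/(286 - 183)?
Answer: 59/103 ≈ 0.57282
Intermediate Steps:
v = -30 (v = 6*(-5) = -30)
(89 + v)/(286 - 183) = (89 - 30)/(286 - 183) = 59/103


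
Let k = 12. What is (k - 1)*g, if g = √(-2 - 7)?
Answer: 33*I ≈ 33.0*I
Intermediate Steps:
g = 3*I (g = √(-9) = 3*I ≈ 3.0*I)
(k - 1)*g = (12 - 1)*(3*I) = 11*(3*I) = 33*I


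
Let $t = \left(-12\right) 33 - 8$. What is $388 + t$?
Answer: $-16$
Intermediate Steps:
$t = -404$ ($t = -396 - 8 = -404$)
$388 + t = 388 - 404 = -16$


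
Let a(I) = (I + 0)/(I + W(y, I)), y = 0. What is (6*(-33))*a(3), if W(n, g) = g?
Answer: -99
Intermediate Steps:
a(I) = ½ (a(I) = (I + 0)/(I + I) = I/((2*I)) = I*(1/(2*I)) = ½)
(6*(-33))*a(3) = (6*(-33))*(½) = -198*½ = -99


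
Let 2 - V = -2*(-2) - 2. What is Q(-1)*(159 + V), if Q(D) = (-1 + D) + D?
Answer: -477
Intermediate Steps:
Q(D) = -1 + 2*D
V = 0 (V = 2 - (-2*(-2) - 2) = 2 - (4 - 2) = 2 - 1*2 = 2 - 2 = 0)
Q(-1)*(159 + V) = (-1 + 2*(-1))*(159 + 0) = (-1 - 2)*159 = -3*159 = -477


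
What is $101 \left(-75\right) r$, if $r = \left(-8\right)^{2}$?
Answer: $-484800$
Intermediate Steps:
$r = 64$
$101 \left(-75\right) r = 101 \left(-75\right) 64 = \left(-7575\right) 64 = -484800$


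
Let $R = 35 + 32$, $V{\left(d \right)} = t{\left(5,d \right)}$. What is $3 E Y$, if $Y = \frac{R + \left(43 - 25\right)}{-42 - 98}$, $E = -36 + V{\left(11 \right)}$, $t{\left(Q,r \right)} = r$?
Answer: $\frac{1275}{28} \approx 45.536$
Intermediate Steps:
$V{\left(d \right)} = d$
$E = -25$ ($E = -36 + 11 = -25$)
$R = 67$
$Y = - \frac{17}{28}$ ($Y = \frac{67 + \left(43 - 25\right)}{-42 - 98} = \frac{67 + 18}{-140} = 85 \left(- \frac{1}{140}\right) = - \frac{17}{28} \approx -0.60714$)
$3 E Y = 3 \left(-25\right) \left(- \frac{17}{28}\right) = \left(-75\right) \left(- \frac{17}{28}\right) = \frac{1275}{28}$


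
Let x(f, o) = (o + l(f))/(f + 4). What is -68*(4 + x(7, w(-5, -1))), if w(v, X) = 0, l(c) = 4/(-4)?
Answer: -2924/11 ≈ -265.82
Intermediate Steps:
l(c) = -1 (l(c) = 4*(-1/4) = -1)
x(f, o) = (-1 + o)/(4 + f) (x(f, o) = (o - 1)/(f + 4) = (-1 + o)/(4 + f))
-68*(4 + x(7, w(-5, -1))) = -68*(4 + (-1 + 0)/(4 + 7)) = -68*(4 - 1/11) = -68*43/11 = -2924/11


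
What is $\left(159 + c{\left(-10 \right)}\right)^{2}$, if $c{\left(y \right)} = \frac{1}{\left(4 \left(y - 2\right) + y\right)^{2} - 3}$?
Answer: $\frac{285583360000}{11296321} \approx 25281.0$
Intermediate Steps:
$c{\left(y \right)} = \frac{1}{-3 + \left(-8 + 5 y\right)^{2}}$ ($c{\left(y \right)} = \frac{1}{\left(4 \left(-2 + y\right) + y\right)^{2} - 3} = \frac{1}{\left(\left(-8 + 4 y\right) + y\right)^{2} - 3} = \frac{1}{\left(-8 + 5 y\right)^{2} - 3} = \frac{1}{-3 + \left(-8 + 5 y\right)^{2}}$)
$\left(159 + c{\left(-10 \right)}\right)^{2} = \left(159 + \frac{1}{-3 + \left(-8 + 5 \left(-10\right)\right)^{2}}\right)^{2} = \left(159 + \frac{1}{-3 + \left(-8 - 50\right)^{2}}\right)^{2} = \left(159 + \frac{1}{-3 + \left(-58\right)^{2}}\right)^{2} = \left(159 + \frac{1}{-3 + 3364}\right)^{2} = \left(159 + \frac{1}{3361}\right)^{2} = \left(\frac{534400}{3361}\right)^{2} = \frac{285583360000}{11296321}$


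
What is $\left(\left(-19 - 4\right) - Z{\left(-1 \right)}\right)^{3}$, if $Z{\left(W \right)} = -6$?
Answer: $-4913$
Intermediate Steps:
$\left(\left(-19 - 4\right) - Z{\left(-1 \right)}\right)^{3} = \left(\left(-19 - 4\right) - -6\right)^{3} = \left(\left(-19 - 4\right) + 6\right)^{3} = \left(-23 + 6\right)^{3} = \left(-17\right)^{3} = -4913$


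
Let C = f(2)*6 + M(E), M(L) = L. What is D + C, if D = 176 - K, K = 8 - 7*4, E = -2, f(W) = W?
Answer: 206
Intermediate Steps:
K = -20 (K = 8 - 28 = -20)
C = 10 (C = 2*6 - 2 = 12 - 2 = 10)
D = 196 (D = 176 - 1*(-20) = 176 + 20 = 196)
D + C = 196 + 10 = 206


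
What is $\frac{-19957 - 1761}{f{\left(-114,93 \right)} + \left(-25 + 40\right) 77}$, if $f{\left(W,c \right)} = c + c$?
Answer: $- \frac{21718}{1341} \approx -16.195$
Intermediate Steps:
$f{\left(W,c \right)} = 2 c$
$\frac{-19957 - 1761}{f{\left(-114,93 \right)} + \left(-25 + 40\right) 77} = \frac{-19957 - 1761}{2 \cdot 93 + \left(-25 + 40\right) 77} = - \frac{21718}{186 + 15 \cdot 77} = - \frac{21718}{186 + 1155} = - \frac{21718}{1341}$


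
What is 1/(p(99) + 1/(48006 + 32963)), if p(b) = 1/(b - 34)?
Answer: 5262985/81034 ≈ 64.948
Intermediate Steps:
p(b) = 1/(-34 + b)
1/(p(99) + 1/(48006 + 32963)) = 1/(1/(-34 + 99) + 1/(48006 + 32963)) = 1/(1/65 + 1/80969) = 1/(81034/5262985) = 5262985/81034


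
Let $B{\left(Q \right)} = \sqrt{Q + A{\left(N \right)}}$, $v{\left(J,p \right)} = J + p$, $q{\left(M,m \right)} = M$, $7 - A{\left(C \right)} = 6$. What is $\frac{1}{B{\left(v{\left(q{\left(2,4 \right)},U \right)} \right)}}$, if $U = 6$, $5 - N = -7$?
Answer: $\frac{1}{3} \approx 0.33333$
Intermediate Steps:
$N = 12$ ($N = 5 - -7 = 5 + 7 = 12$)
$A{\left(C \right)} = 1$ ($A{\left(C \right)} = 7 - 6 = 1$)
$B{\left(Q \right)} = \sqrt{1 + Q}$ ($B{\left(Q \right)} = \sqrt{Q + 1} = \sqrt{1 + Q}$)
$\frac{1}{B{\left(v{\left(q{\left(2,4 \right)},U \right)} \right)}} = \frac{1}{\sqrt{1 + \left(2 + 6\right)}} = \frac{1}{\sqrt{1 + 8}} = \frac{1}{\sqrt{9}} = \frac{1}{3}$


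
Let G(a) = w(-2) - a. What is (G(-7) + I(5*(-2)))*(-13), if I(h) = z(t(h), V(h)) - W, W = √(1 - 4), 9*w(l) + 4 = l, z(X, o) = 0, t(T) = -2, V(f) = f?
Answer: -247/3 + 13*I*√3 ≈ -82.333 + 22.517*I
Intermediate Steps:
w(l) = -4/9 + l/9
W = I*√3 (W = √(-3) = I*√3 ≈ 1.732*I)
G(a) = -⅔ - a (G(a) = (-4/9 + (⅑)*(-2)) - a = (-4/9 - 2/9) - a = -⅔ - a)
I(h) = -I*√3 (I(h) = 0 - I*√3 = -I*√3)
(G(-7) + I(5*(-2)))*(-13) = ((-⅔ - 1*(-7)) - I*√3)*(-13) = ((-⅔ + 7) - I*√3)*(-13) = (19/3 - I*√3)*(-13) = -247/3 + 13*I*√3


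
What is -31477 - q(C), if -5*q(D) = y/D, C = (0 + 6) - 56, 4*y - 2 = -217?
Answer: -6295357/200 ≈ -31477.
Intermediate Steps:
y = -215/4 (y = ½ + (¼)*(-217) = ½ - 217/4 = -215/4 ≈ -53.750)
C = -50 (C = 6 - 56 = -50)
q(D) = 43/(4*D) (q(D) = -(-43)/(4*D) = 43/(4*D))
-31477 - q(C) = -31477 - 43/(4*(-50)) = -31477 - 43*(-1)/(4*50) = -31477 - 1*(-43/200) = -31477 + 43/200 = -6295357/200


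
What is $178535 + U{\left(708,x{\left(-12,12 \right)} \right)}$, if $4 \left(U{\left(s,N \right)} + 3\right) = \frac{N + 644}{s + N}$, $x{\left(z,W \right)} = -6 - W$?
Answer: $\frac{246374473}{1380} \approx 1.7853 \cdot 10^{5}$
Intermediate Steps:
$U{\left(s,N \right)} = -3 + \frac{644 + N}{4 \left(N + s\right)}$ ($U{\left(s,N \right)} = -3 + \frac{\left(N + 644\right) \frac{1}{s + N}}{4} = -3 + \frac{\left(644 + N\right) \frac{1}{N + s}}{4} = -3 + \frac{\frac{1}{N + s} \left(644 + N\right)}{4} = -3 + \frac{644 + N}{4 \left(N + s\right)}$)
$178535 + U{\left(708,x{\left(-12,12 \right)} \right)} = 178535 + \frac{161 - 2124 - \frac{11 \left(-6 - 12\right)}{4}}{\left(-6 - 12\right) + 708} = 178535 + \frac{161 - 2124 - - \frac{99}{2}}{-18 + 708} = 178535 + \frac{161 - 2124 + \frac{99}{2}}{690} = 178535 + \frac{1}{690} \left(- \frac{3827}{2}\right) = 178535 - \frac{3827}{1380} = \frac{246374473}{1380}$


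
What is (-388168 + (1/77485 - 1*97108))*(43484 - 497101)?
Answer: 17056729913027003/77485 ≈ 2.2013e+11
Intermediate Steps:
(-388168 + (1/77485 - 1*97108))*(43484 - 497101) = (-388168 + (1/77485 - 97108))*(-453617) = (-388168 - 7524413379/77485)*(-453617) = -37601610859/77485*(-453617) = 17056729913027003/77485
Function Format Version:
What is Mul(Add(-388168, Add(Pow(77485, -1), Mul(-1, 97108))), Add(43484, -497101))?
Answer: Rational(17056729913027003, 77485) ≈ 2.2013e+11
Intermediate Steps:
Mul(Add(-388168, Add(Pow(77485, -1), Mul(-1, 97108))), Add(43484, -497101)) = Mul(Add(-388168, Add(Rational(1, 77485), -97108)), -453617) = Mul(Add(-388168, Rational(-7524413379, 77485)), -453617) = Mul(Rational(-37601610859, 77485), -453617) = Rational(17056729913027003, 77485)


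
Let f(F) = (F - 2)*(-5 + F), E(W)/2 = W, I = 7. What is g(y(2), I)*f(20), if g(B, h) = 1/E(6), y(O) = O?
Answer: 45/2 ≈ 22.500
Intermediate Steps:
E(W) = 2*W
g(B, h) = 1/12 (g(B, h) = 1/(2*6) = 1/12)
f(F) = (-5 + F)*(-2 + F) (f(F) = (-2 + F)*(-5 + F) = (-5 + F)*(-2 + F))
g(y(2), I)*f(20) = (10 + 20² - 7*20)/12 = (10 + 400 - 140)/12 = (1/12)*270 = 45/2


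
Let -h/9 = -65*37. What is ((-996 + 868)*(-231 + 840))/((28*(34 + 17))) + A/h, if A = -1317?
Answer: -6702983/122655 ≈ -54.649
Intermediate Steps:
h = 21645 (h = -(-585)*37 = -9*(-2405) = 21645)
((-996 + 868)*(-231 + 840))/((28*(34 + 17))) + A/h = ((-996 + 868)*(-231 + 840))/((28*(34 + 17))) - 1317/21645 = (-128*609)/((28*51)) - 1317*1/21645 = -77952/1428 - 439/7215 = -77952*1/1428 - 439/7215 = -928/17 - 439/7215 = -6702983/122655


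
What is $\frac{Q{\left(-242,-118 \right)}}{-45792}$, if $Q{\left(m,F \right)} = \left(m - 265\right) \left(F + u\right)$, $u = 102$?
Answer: $- \frac{169}{954} \approx -0.17715$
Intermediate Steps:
$Q{\left(m,F \right)} = \left(-265 + m\right) \left(102 + F\right)$ ($Q{\left(m,F \right)} = \left(m - 265\right) \left(F + 102\right) = \left(-265 + m\right) \left(102 + F\right)$)
$\frac{Q{\left(-242,-118 \right)}}{-45792} = \frac{-27030 - -31270 + 102 \left(-242\right) - -28556}{-45792} = \left(-27030 + 31270 - 24684 + 28556\right) \left(- \frac{1}{45792}\right) = 8112 \left(- \frac{1}{45792}\right) = - \frac{169}{954}$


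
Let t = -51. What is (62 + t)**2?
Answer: 121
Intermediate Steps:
(62 + t)**2 = (62 - 51)**2 = 11**2 = 121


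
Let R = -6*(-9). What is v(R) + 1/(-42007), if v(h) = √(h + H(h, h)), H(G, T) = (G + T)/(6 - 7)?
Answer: -1/42007 + 3*I*√6 ≈ -2.3806e-5 + 7.3485*I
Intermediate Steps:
H(G, T) = -G - T (H(G, T) = (G + T)/(-1) = (G + T)*(-1) = -G - T)
R = 54
v(h) = √(-h) (v(h) = √(h + (-h - h)) = √(h - 2*h) = √(-h))
v(R) + 1/(-42007) = √(-1*54) + 1/(-42007) = √(-54) - 1/42007 = 3*I*√6 - 1/42007 = -1/42007 + 3*I*√6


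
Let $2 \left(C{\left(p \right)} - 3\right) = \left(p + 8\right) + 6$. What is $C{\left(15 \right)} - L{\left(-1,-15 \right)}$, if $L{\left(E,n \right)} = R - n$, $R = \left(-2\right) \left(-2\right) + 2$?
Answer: $- \frac{7}{2} \approx -3.5$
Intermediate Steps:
$R = 6$ ($R = 4 + 2 = 6$)
$C{\left(p \right)} = 10 + \frac{p}{2}$ ($C{\left(p \right)} = 3 + \frac{\left(p + 8\right) + 6}{2} = 3 + \frac{\left(8 + p\right) + 6}{2} = 3 + \frac{14 + p}{2} = 3 + \left(7 + \frac{p}{2}\right) = 10 + \frac{p}{2}$)
$L{\left(E,n \right)} = 6 - n$
$C{\left(15 \right)} - L{\left(-1,-15 \right)} = \left(10 + \frac{1}{2} \cdot 15\right) - \left(6 - -15\right) = \left(10 + \frac{15}{2}\right) - \left(6 + 15\right) = \frac{35}{2} - 21 = - \frac{7}{2}$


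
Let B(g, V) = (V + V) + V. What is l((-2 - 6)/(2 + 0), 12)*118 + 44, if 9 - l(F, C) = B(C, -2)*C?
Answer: 9602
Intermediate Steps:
B(g, V) = 3*V (B(g, V) = 2*V + V = 3*V)
l(F, C) = 9 + 6*C (l(F, C) = 9 - 3*(-2)*C = 9 - (-6)*C = 9 + 6*C)
l((-2 - 6)/(2 + 0), 12)*118 + 44 = (9 + 6*12)*118 + 44 = (9 + 72)*118 + 44 = 81*118 + 44 = 9558 + 44 = 9602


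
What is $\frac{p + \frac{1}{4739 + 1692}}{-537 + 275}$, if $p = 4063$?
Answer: $- \frac{13064577}{842461} \approx -15.508$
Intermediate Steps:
$\frac{p + \frac{1}{4739 + 1692}}{-537 + 275} = \frac{4063 + \frac{1}{4739 + 1692}}{-537 + 275} = \frac{4063 + \frac{1}{6431}}{-262} = \left(4063 + \frac{1}{6431}\right) \left(- \frac{1}{262}\right) = \frac{26129154}{6431} \left(- \frac{1}{262}\right) = - \frac{13064577}{842461}$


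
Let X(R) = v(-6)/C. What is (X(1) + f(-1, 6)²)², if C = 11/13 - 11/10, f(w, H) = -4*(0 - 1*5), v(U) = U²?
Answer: 8065600/121 ≈ 66658.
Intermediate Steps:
f(w, H) = 20 (f(w, H) = -4*(0 - 5) = -4*(-5) = 20)
C = -33/130 (C = 11*(1/13) - 11*⅒ = 11/13 - 11/10 = -33/130 ≈ -0.25385)
X(R) = -1560/11 (X(R) = (-6)²/(-33/130) = 36*(-130/33) = -1560/11)
(X(1) + f(-1, 6)²)² = (-1560/11 + 20²)² = (-1560/11 + 400)² = (2840/11)² = 8065600/121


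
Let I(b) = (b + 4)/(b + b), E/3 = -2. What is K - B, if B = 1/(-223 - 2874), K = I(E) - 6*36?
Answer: -4010609/18582 ≈ -215.83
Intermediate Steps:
E = -6 (E = 3*(-2) = -6)
I(b) = (4 + b)/(2*b) (I(b) = (4 + b)/((2*b)) = (4 + b)*(1/(2*b)) = (4 + b)/(2*b))
K = -1295/6 (K = (½)*(4 - 6)/(-6) - 6*36 = (½)*(-⅙)*(-2) - 216 = ⅙ - 216 = -1295/6 ≈ -215.83)
B = -1/3097 (B = 1/(-3097) = -1/3097 ≈ -0.00032289)
K - B = -1295/6 - 1*(-1/3097) = -1295/6 + 1/3097 = -4010609/18582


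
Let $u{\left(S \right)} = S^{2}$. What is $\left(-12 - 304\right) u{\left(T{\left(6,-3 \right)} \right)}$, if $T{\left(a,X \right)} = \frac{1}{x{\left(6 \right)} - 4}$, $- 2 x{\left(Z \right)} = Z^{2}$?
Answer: $- \frac{79}{121} \approx -0.65289$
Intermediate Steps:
$x{\left(Z \right)} = - \frac{Z^{2}}{2}$
$T{\left(a,X \right)} = - \frac{1}{22}$ ($T{\left(a,X \right)} = \frac{1}{- \frac{6^{2}}{2} - 4} = \frac{1}{\left(- \frac{1}{2}\right) 36 - 4} = \frac{1}{-18 - 4} = \frac{1}{-22} = - \frac{1}{22}$)
$\left(-12 - 304\right) u{\left(T{\left(6,-3 \right)} \right)} = \left(-12 - 304\right) \left(- \frac{1}{22}\right)^{2} = \left(-316\right) \frac{1}{484} = - \frac{79}{121}$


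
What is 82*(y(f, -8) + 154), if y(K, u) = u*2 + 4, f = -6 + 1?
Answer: 11644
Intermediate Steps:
f = -5
y(K, u) = 4 + 2*u (y(K, u) = 2*u + 4 = 4 + 2*u)
82*(y(f, -8) + 154) = 82*((4 + 2*(-8)) + 154) = 82*((4 - 16) + 154) = 82*(-12 + 154) = 82*142 = 11644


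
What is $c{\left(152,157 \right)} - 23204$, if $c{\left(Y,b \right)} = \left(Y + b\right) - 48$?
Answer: $-22943$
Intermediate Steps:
$c{\left(Y,b \right)} = -48 + Y + b$
$c{\left(152,157 \right)} - 23204 = \left(-48 + 152 + 157\right) - 23204 = 261 - 23204 = -22943$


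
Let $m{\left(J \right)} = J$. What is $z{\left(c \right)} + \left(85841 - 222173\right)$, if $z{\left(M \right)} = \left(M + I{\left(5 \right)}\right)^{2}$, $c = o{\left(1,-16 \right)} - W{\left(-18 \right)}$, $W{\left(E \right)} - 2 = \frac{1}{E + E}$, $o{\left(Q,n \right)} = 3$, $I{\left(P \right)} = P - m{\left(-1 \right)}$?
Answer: $- \frac{176622263}{1296} \approx -1.3628 \cdot 10^{5}$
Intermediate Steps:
$I{\left(P \right)} = 1 + P$ ($I{\left(P \right)} = P - -1 = P + 1 = 1 + P$)
$W{\left(E \right)} = 2 + \frac{1}{2 E}$ ($W{\left(E \right)} = 2 + \frac{1}{E + E} = 2 + \frac{1}{2 E}$)
$c = \frac{37}{36}$ ($c = 3 - \left(2 + \frac{1}{2 \left(-18\right)}\right) = 3 - \left(2 + \frac{1}{2} \left(- \frac{1}{18}\right)\right) = 3 - \left(2 - \frac{1}{36}\right) = 3 - \frac{71}{36} = \frac{37}{36} \approx 1.0278$)
$z{\left(M \right)} = \left(6 + M\right)^{2}$ ($z{\left(M \right)} = \left(M + \left(1 + 5\right)\right)^{2} = \left(M + 6\right)^{2} = \left(6 + M\right)^{2}$)
$z{\left(c \right)} + \left(85841 - 222173\right) = \left(6 + \frac{37}{36}\right)^{2} + \left(85841 - 222173\right) = \left(\frac{253}{36}\right)^{2} + \left(85841 - 222173\right) = \frac{64009}{1296} - 136332 = - \frac{176622263}{1296}$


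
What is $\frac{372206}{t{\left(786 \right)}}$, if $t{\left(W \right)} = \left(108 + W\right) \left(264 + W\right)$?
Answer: $\frac{186103}{469350} \approx 0.39651$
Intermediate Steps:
$\frac{372206}{t{\left(786 \right)}} = \frac{372206}{28512 + 786^{2} + 372 \cdot 786} = \frac{372206}{28512 + 617796 + 292392} = \frac{372206}{938700} = 372206 \cdot \frac{1}{938700} = \frac{186103}{469350}$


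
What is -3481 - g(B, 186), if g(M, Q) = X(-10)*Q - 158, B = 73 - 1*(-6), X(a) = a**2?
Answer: -21923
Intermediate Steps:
B = 79 (B = 73 + 6 = 79)
g(M, Q) = -158 + 100*Q (g(M, Q) = (-10)**2*Q - 158 = 100*Q - 158 = -158 + 100*Q)
-3481 - g(B, 186) = -3481 - (-158 + 100*186) = -3481 - (-158 + 18600) = -3481 - 1*18442 = -3481 - 18442 = -21923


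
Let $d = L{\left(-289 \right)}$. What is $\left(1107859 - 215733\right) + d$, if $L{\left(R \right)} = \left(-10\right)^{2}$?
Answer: $892226$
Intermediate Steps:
$L{\left(R \right)} = 100$
$d = 100$
$\left(1107859 - 215733\right) + d = \left(1107859 - 215733\right) + 100 = 892126 + 100 = 892226$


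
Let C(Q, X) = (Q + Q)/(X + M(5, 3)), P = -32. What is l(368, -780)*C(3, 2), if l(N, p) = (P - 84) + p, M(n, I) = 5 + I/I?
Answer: -672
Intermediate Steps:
M(n, I) = 6 (M(n, I) = 5 + 1 = 6)
l(N, p) = -116 + p (l(N, p) = (-32 - 84) + p = -116 + p)
C(Q, X) = 2*Q/(6 + X) (C(Q, X) = (Q + Q)/(X + 6) = (2*Q)/(6 + X) = 2*Q/(6 + X))
l(368, -780)*C(3, 2) = (-116 - 780)*(2*3/(6 + 2)) = -1792*3/8 = -896*¾ = -672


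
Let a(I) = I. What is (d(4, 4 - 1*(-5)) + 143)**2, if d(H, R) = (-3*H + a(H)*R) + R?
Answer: 30976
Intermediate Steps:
d(H, R) = R - 3*H + H*R (d(H, R) = (-3*H + H*R) + R = R - 3*H + H*R)
(d(4, 4 - 1*(-5)) + 143)**2 = (((4 - 1*(-5)) - 3*4 + 4*(4 - 1*(-5))) + 143)**2 = (((4 + 5) - 12 + 4*(4 + 5)) + 143)**2 = ((9 - 12 + 4*9) + 143)**2 = ((9 - 12 + 36) + 143)**2 = (33 + 143)**2 = 176**2 = 30976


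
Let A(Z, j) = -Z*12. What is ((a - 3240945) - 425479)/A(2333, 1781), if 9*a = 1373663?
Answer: 31624153/251964 ≈ 125.51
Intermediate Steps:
a = 1373663/9 (a = (⅑)*1373663 = 1373663/9 ≈ 1.5263e+5)
A(Z, j) = -12*Z
((a - 3240945) - 425479)/A(2333, 1781) = ((1373663/9 - 3240945) - 425479)/((-12*2333)) = (-27794842/9 - 425479)/(-27996) = -31624153/9*(-1/27996) = 31624153/251964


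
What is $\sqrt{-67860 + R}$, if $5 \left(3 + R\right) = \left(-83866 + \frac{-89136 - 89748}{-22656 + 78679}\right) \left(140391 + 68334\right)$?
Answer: $\frac{i \sqrt{750546026035917}}{463} \approx 59171.0 i$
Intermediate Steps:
$R = - \frac{1621018313079}{463}$ ($R = -3 + \frac{\left(-83866 + \frac{-89136 - 89748}{-22656 + 78679}\right) \left(140391 + 68334\right)}{5} = -3 + \frac{\left(-83866 - \frac{178884}{56023}\right) 208725}{5} = -3 + \frac{\left(- \frac{4698603802}{56023}\right) 208725}{5} = -3 + \frac{1}{5} \left(- \frac{8105091558450}{463}\right) = -3 - \frac{1621018311690}{463} = - \frac{1621018313079}{463} \approx -3.5011 \cdot 10^{9}$)
$\sqrt{-67860 + R} = \sqrt{-67860 - \frac{1621018313079}{463}} = \sqrt{- \frac{1621049732259}{463}} = \frac{i \sqrt{750546026035917}}{463}$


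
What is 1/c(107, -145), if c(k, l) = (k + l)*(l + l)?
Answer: 1/11020 ≈ 9.0744e-5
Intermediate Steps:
c(k, l) = 2*l*(k + l) (c(k, l) = (k + l)*(2*l) = 2*l*(k + l))
1/c(107, -145) = 1/(2*(-145)*(107 - 145)) = 1/(2*(-145)*(-38)) = 1/11020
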